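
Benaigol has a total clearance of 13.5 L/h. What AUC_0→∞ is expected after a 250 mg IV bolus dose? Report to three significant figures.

AUC = 18.5 mg/L·h

AUC_0→∞ = Dose_iv / CL
        = 250 / 13.5 = 18.5185 mg/L·h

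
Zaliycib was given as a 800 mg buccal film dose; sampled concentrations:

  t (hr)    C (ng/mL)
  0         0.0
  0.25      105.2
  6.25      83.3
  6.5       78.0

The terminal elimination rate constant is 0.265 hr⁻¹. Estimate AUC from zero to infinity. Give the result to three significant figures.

AUC = 893 ng/mL·hr

Trapezoidal AUC_0→6.5:
  [0→0.25]: (0.0+105.2)/2 × 0.25 = 13.15
  [0.25→6.25]: (105.2+83.3)/2 × 6 = 565.5
  [6.25→6.5]: (83.3+78.0)/2 × 0.25 = 20.1625
  Sum = 598.8125 ng/mL·hr
Extrapolated tail: C_last / k_e = 78.0 / 0.265 = 294.340
AUC_0→∞ = 598.8125 + 294.340 = 893.1525 ng/mL·hr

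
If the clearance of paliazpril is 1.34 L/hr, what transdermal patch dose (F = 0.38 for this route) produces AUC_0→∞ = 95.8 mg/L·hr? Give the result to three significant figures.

Dose = 338 mg

Dose = CL × AUC_0→∞ / F
     = 1.34 × 95.8 / 0.38 = 337.821 mg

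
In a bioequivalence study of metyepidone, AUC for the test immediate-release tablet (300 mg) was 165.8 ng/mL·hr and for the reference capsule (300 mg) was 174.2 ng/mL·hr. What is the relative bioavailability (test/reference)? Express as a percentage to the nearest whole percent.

F_rel = 95%

F_rel = (AUC_test/D_test) / (AUC_ref/D_ref)
      = (165.8/300) / (174.2/300)
      = 0.552667 / 0.580667 = 0.9518 = 95.18%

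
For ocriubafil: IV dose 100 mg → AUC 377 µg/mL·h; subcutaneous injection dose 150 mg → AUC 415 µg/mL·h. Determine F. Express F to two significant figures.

F = 0.73

F = (AUC_ev / D_ev) / (AUC_iv / D_iv)
  = (415/150) / (377/100)
  = 2.76667 / 3.77 = 0.7339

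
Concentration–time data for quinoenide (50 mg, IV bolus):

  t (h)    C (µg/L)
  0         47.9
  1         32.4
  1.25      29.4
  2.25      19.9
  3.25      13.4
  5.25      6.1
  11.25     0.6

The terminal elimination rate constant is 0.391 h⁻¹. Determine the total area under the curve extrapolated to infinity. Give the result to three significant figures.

Trapezoidal AUC_0→11.25:
  [0→1]: (47.9+32.4)/2 × 1 = 40.15
  [1→1.25]: (32.4+29.4)/2 × 0.25 = 7.725
  [1.25→2.25]: (29.4+19.9)/2 × 1 = 24.65
  [2.25→3.25]: (19.9+13.4)/2 × 1 = 16.65
  [3.25→5.25]: (13.4+6.1)/2 × 2 = 19.5
  [5.25→11.25]: (6.1+0.6)/2 × 6 = 20.1
  Sum = 128.775 µg/L·h
Extrapolated tail: C_last / k_e = 0.6 / 0.391 = 1.535
AUC_0→∞ = 128.775 + 1.535 = 130.31 µg/L·h

AUC = 130 µg/L·h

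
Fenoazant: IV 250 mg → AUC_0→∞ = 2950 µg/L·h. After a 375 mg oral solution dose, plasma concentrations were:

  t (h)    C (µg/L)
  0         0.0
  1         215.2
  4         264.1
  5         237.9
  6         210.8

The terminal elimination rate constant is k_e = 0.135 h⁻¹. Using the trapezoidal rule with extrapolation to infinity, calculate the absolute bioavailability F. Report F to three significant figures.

F = 0.647

Trapezoidal AUC_0→6 (oral solution):
  [0→1]: (0.0+215.2)/2 × 1 = 107.6
  [1→4]: (215.2+264.1)/2 × 3 = 718.95
  [4→5]: (264.1+237.9)/2 × 1 = 251.0
  [5→6]: (237.9+210.8)/2 × 1 = 224.35
  Sum = 1301.9 µg/L·h
Tail: C_last/k_e = 210.8/0.135 = 1561.481
AUC_0→∞ (oral solution) = 1301.9 + 1561.481 = 2863.381 µg/L·h
F = (AUC_ev/D_ev)/(AUC_iv/D_iv) = (2863.381/375)/(2950/250) = 7.63568/11.8 = 0.6471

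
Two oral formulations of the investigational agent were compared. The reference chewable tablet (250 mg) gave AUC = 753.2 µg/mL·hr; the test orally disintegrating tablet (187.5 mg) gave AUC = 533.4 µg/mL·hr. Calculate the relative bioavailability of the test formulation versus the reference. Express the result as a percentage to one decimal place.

F_rel = (AUC_test/D_test) / (AUC_ref/D_ref)
      = (533.4/187.5) / (753.2/250)
      = 2.8448 / 3.0128 = 0.9442 = 94.42%

F_rel = 94.4%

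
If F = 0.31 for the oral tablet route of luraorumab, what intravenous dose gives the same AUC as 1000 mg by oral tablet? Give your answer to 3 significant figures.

D_iv = 310 mg

Systemic exposure from an extravascular dose = F × D_ev, so the equivalent IV dose is F × D_ev.
D_iv = F × D_ev = 0.31 × 1000 = 310 mg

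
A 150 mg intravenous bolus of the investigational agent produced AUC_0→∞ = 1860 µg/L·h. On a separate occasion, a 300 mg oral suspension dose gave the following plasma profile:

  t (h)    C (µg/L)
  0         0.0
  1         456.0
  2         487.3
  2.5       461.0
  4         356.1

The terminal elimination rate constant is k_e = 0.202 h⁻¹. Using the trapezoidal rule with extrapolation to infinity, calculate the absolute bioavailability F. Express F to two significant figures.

Trapezoidal AUC_0→4 (oral suspension):
  [0→1]: (0.0+456.0)/2 × 1 = 228.0
  [1→2]: (456.0+487.3)/2 × 1 = 471.65
  [2→2.5]: (487.3+461.0)/2 × 0.5 = 237.075
  [2.5→4]: (461.0+356.1)/2 × 1.5 = 612.825
  Sum = 1549.55 µg/L·h
Tail: C_last/k_e = 356.1/0.202 = 1762.871
AUC_0→∞ (oral suspension) = 1549.55 + 1762.871 = 3312.421 µg/L·h
F = (AUC_ev/D_ev)/(AUC_iv/D_iv) = (3312.421/300)/(1860/150) = 11.0414/12.4 = 0.8904

F = 0.89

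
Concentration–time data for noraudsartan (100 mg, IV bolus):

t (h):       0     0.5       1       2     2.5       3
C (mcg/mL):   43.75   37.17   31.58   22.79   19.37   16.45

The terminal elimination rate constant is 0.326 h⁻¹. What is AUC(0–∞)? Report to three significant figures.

AUC = 135 mcg/mL·h

Trapezoidal AUC_0→3:
  [0→0.5]: (43.75+37.17)/2 × 0.5 = 20.23
  [0.5→1]: (37.17+31.58)/2 × 0.5 = 17.1875
  [1→2]: (31.58+22.79)/2 × 1 = 27.185
  [2→2.5]: (22.79+19.37)/2 × 0.5 = 10.54
  [2.5→3]: (19.37+16.45)/2 × 0.5 = 8.955
  Sum = 84.0975 mcg/mL·h
Extrapolated tail: C_last / k_e = 16.45 / 0.326 = 50.460
AUC_0→∞ = 84.0975 + 50.460 = 134.5575 mcg/mL·h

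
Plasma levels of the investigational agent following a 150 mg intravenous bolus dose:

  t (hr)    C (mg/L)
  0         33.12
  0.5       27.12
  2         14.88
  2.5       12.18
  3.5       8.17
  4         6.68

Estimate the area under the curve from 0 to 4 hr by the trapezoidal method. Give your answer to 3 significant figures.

Trapezoidal AUC_0→4:
  [0→0.5]: (33.12+27.12)/2 × 0.5 = 15.06
  [0.5→2]: (27.12+14.88)/2 × 1.5 = 31.5
  [2→2.5]: (14.88+12.18)/2 × 0.5 = 6.765
  [2.5→3.5]: (12.18+8.17)/2 × 1 = 10.175
  [3.5→4]: (8.17+6.68)/2 × 0.5 = 3.7125
  Sum = 67.2125 mg/L·hr

AUC = 67.2 mg/L·hr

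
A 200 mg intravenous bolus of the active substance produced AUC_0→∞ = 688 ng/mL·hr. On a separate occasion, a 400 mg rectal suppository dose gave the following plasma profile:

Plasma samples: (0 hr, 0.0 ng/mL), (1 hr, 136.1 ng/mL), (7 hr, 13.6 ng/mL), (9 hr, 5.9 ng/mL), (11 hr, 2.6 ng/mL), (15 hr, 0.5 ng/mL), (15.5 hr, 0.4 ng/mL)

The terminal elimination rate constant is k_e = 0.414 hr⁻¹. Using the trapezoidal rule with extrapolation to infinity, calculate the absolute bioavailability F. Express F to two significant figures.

Trapezoidal AUC_0→15.5 (rectal suppository):
  [0→1]: (0.0+136.1)/2 × 1 = 68.05
  [1→7]: (136.1+13.6)/2 × 6 = 449.1
  [7→9]: (13.6+5.9)/2 × 2 = 19.5
  [9→11]: (5.9+2.6)/2 × 2 = 8.5
  [11→15]: (2.6+0.5)/2 × 4 = 6.2
  [15→15.5]: (0.5+0.4)/2 × 0.5 = 0.225
  Sum = 551.575 ng/mL·hr
Tail: C_last/k_e = 0.4/0.414 = 0.966
AUC_0→∞ (rectal suppository) = 551.575 + 0.966 = 552.541 ng/mL·hr
F = (AUC_ev/D_ev)/(AUC_iv/D_iv) = (552.541/400)/(688/200) = 1.3813525/3.44 = 0.4016

F = 0.40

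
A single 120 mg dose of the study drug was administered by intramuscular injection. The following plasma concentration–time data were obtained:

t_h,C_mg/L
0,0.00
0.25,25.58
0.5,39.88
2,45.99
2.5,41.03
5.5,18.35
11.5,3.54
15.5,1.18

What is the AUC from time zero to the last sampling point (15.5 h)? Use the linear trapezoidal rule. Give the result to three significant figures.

Trapezoidal AUC_0→15.5:
  [0→0.25]: (0.00+25.58)/2 × 0.25 = 3.1975
  [0.25→0.5]: (25.58+39.88)/2 × 0.25 = 8.1825
  [0.5→2]: (39.88+45.99)/2 × 1.5 = 64.4025
  [2→2.5]: (45.99+41.03)/2 × 0.5 = 21.755
  [2.5→5.5]: (41.03+18.35)/2 × 3 = 89.07
  [5.5→11.5]: (18.35+3.54)/2 × 6 = 65.67
  [11.5→15.5]: (3.54+1.18)/2 × 4 = 9.44
  Sum = 261.7175 mg/L·h

AUC = 262 mg/L·h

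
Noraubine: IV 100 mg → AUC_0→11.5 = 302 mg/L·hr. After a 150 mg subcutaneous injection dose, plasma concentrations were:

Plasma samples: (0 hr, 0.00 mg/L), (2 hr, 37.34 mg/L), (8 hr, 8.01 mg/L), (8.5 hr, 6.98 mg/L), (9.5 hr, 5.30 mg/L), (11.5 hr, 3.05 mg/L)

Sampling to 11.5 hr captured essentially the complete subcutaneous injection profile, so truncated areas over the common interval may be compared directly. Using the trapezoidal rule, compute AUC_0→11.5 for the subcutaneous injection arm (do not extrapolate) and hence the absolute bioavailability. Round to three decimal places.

F = 0.423

Trapezoidal AUC_0→11.5 (subcutaneous injection):
  [0→2]: (0.00+37.34)/2 × 2 = 37.34
  [2→8]: (37.34+8.01)/2 × 6 = 136.05
  [8→8.5]: (8.01+6.98)/2 × 0.5 = 3.7475
  [8.5→9.5]: (6.98+5.30)/2 × 1 = 6.14
  [9.5→11.5]: (5.30+3.05)/2 × 2 = 8.35
  Sum = 191.6275 mg/L·hr
F = (AUC_ev/D_ev)/(AUC_iv/D_iv) = (191.6275/150)/(302/100) = 1.27752/3.02 = 0.4230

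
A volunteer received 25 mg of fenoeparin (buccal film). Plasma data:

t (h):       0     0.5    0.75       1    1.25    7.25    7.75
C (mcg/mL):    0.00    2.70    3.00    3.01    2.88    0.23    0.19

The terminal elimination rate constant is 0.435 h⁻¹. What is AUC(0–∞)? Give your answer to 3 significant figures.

AUC = 12.7 mcg/mL·h

Trapezoidal AUC_0→7.75:
  [0→0.5]: (0.00+2.70)/2 × 0.5 = 0.675
  [0.5→0.75]: (2.70+3.00)/2 × 0.25 = 0.7125
  [0.75→1]: (3.00+3.01)/2 × 0.25 = 0.75125
  [1→1.25]: (3.01+2.88)/2 × 0.25 = 0.73625
  [1.25→7.25]: (2.88+0.23)/2 × 6 = 9.33
  [7.25→7.75]: (0.23+0.19)/2 × 0.5 = 0.105
  Sum = 12.31 mcg/mL·h
Extrapolated tail: C_last / k_e = 0.19 / 0.435 = 0.437
AUC_0→∞ = 12.31 + 0.437 = 12.747 mcg/mL·h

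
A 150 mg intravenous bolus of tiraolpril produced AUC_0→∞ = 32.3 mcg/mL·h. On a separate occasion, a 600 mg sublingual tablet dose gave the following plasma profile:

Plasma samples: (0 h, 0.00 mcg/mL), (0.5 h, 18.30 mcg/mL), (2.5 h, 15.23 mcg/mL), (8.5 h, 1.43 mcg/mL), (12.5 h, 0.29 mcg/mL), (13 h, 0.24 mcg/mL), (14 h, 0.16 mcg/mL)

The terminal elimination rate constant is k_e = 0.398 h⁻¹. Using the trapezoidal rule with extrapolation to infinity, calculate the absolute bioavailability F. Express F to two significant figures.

F = 0.71

Trapezoidal AUC_0→14 (sublingual tablet):
  [0→0.5]: (0.00+18.30)/2 × 0.5 = 4.575
  [0.5→2.5]: (18.30+15.23)/2 × 2 = 33.53
  [2.5→8.5]: (15.23+1.43)/2 × 6 = 49.98
  [8.5→12.5]: (1.43+0.29)/2 × 4 = 3.44
  [12.5→13]: (0.29+0.24)/2 × 0.5 = 0.1325
  [13→14]: (0.24+0.16)/2 × 1 = 0.2
  Sum = 91.8575 mcg/mL·h
Tail: C_last/k_e = 0.16/0.398 = 0.402
AUC_0→∞ (sublingual tablet) = 91.8575 + 0.402 = 92.2595 mcg/mL·h
F = (AUC_ev/D_ev)/(AUC_iv/D_iv) = (92.2595/600)/(32.3/150) = 0.153766/0.215333 = 0.7141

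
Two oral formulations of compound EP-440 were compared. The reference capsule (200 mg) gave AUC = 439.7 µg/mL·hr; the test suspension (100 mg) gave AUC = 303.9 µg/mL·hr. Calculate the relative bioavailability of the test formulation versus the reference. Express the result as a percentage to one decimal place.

F_rel = (AUC_test/D_test) / (AUC_ref/D_ref)
      = (303.9/100) / (439.7/200)
      = 3.039 / 2.1985 = 1.3823 = 138.23%

F_rel = 138.2%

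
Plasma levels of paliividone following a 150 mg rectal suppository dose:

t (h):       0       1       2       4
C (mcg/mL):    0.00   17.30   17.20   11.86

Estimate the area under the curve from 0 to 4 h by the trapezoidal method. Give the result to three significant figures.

Trapezoidal AUC_0→4:
  [0→1]: (0.00+17.30)/2 × 1 = 8.65
  [1→2]: (17.30+17.20)/2 × 1 = 17.25
  [2→4]: (17.20+11.86)/2 × 2 = 29.06
  Sum = 54.96 mcg/mL·h

AUC = 55.0 mcg/mL·h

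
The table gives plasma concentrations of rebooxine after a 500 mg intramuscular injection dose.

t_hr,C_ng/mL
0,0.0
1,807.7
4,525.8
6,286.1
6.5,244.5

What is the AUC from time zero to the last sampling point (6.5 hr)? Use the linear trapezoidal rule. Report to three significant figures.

AUC = 3350 ng/mL·hr

Trapezoidal AUC_0→6.5:
  [0→1]: (0.0+807.7)/2 × 1 = 403.85
  [1→4]: (807.7+525.8)/2 × 3 = 2000.25
  [4→6]: (525.8+286.1)/2 × 2 = 811.9
  [6→6.5]: (286.1+244.5)/2 × 0.5 = 132.65
  Sum = 3348.65 ng/mL·hr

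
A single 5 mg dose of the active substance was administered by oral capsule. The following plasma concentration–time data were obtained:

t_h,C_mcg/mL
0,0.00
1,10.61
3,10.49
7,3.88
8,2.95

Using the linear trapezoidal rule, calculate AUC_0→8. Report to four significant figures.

Trapezoidal AUC_0→8:
  [0→1]: (0.00+10.61)/2 × 1 = 5.305
  [1→3]: (10.61+10.49)/2 × 2 = 21.1
  [3→7]: (10.49+3.88)/2 × 4 = 28.74
  [7→8]: (3.88+2.95)/2 × 1 = 3.415
  Sum = 58.56 mcg/mL·h

AUC = 58.56 mcg/mL·h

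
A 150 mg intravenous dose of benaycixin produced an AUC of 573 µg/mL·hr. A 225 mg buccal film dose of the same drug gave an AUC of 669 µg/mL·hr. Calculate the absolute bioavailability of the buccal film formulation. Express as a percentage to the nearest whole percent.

F = (AUC_ev / D_ev) / (AUC_iv / D_iv)
  = (669/225) / (573/150)
  = 2.97333 / 3.82 = 0.7784
  = 77.84%

F = 78%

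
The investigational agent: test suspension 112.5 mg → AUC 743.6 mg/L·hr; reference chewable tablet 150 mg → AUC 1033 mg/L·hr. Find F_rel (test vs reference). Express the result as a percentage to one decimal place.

F_rel = (AUC_test/D_test) / (AUC_ref/D_ref)
      = (743.6/112.5) / (1033/150)
      = 6.60978 / 6.88667 = 0.9598 = 95.98%

F_rel = 96.0%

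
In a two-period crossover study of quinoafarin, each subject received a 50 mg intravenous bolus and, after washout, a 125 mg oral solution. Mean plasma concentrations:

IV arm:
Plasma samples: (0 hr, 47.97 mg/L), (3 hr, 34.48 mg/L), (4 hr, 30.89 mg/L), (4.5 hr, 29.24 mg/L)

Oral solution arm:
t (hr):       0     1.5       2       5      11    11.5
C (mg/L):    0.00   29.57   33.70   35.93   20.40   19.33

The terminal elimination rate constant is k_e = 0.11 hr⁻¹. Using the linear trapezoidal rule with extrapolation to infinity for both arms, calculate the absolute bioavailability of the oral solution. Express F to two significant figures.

F = 0.45

Trapezoidal AUC_0→4.5 (IV):
  [0→3]: (47.97+34.48)/2 × 3 = 123.675
  [3→4]: (34.48+30.89)/2 × 1 = 32.685
  [4→4.5]: (30.89+29.24)/2 × 0.5 = 15.0325
  Sum = 171.3925 mg/L·hr
IV tail: 29.24/0.11 = 265.818; AUC_iv,0→∞ = 171.3925 + 265.818 = 437.2105 mg/L·hr
Trapezoidal AUC_0→11.5 (oral solution):
  [0→1.5]: (0.00+29.57)/2 × 1.5 = 22.1775
  [1.5→2]: (29.57+33.70)/2 × 0.5 = 15.8175
  [2→5]: (33.70+35.93)/2 × 3 = 104.445
  [5→11]: (35.93+20.40)/2 × 6 = 168.99
  [11→11.5]: (20.40+19.33)/2 × 0.5 = 9.9325
  Sum = 321.3625 mg/L·hr
oral solution tail: 19.33/0.11 = 175.727; AUC_ev,0→∞ = 321.3625 + 175.727 = 497.0895 mg/L·hr
F = (AUC_ev/D_ev)/(AUC_iv/D_iv) = (497.0895/125)/(437.2105/50) = 3.976716/8.74421 = 0.4548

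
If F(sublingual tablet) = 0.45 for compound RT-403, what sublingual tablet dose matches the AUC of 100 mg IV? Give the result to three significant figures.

D_sublingual = 222 mg

For equal systemic exposure: F × D_ev = D_iv
D_ev = D_iv / F = 100 / 0.45 = 222.222 mg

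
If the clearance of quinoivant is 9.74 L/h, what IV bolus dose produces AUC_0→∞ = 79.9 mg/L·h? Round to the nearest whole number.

Dose_iv = CL × AUC_0→∞
     = 9.74 × 79.9 = 778.226 mg

Dose = 778 mg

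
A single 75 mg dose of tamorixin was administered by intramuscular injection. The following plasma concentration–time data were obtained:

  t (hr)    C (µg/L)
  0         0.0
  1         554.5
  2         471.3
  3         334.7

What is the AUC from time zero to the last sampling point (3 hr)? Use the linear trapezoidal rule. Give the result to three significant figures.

Trapezoidal AUC_0→3:
  [0→1]: (0.0+554.5)/2 × 1 = 277.25
  [1→2]: (554.5+471.3)/2 × 1 = 512.9
  [2→3]: (471.3+334.7)/2 × 1 = 403.0
  Sum = 1193.15 µg/L·hr

AUC = 1190 µg/L·hr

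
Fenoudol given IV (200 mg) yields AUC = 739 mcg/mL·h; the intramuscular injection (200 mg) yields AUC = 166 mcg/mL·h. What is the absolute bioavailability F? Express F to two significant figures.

F = 0.22

F = (AUC_ev / D_ev) / (AUC_iv / D_iv)
  = (166/200) / (739/200)
  = 0.83 / 3.695 = 0.2246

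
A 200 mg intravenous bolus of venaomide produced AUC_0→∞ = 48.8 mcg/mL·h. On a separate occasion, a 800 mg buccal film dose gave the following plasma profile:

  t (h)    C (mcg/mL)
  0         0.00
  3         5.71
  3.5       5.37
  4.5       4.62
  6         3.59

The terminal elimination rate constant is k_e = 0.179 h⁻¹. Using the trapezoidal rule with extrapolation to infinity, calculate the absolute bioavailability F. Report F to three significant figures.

Trapezoidal AUC_0→6 (buccal film):
  [0→3]: (0.00+5.71)/2 × 3 = 8.565
  [3→3.5]: (5.71+5.37)/2 × 0.5 = 2.77
  [3.5→4.5]: (5.37+4.62)/2 × 1 = 4.995
  [4.5→6]: (4.62+3.59)/2 × 1.5 = 6.1575
  Sum = 22.4875 mcg/mL·h
Tail: C_last/k_e = 3.59/0.179 = 20.056
AUC_0→∞ (buccal film) = 22.4875 + 20.056 = 42.5435 mcg/mL·h
F = (AUC_ev/D_ev)/(AUC_iv/D_iv) = (42.5435/800)/(48.8/200) = 0.053179375/0.244 = 0.2179

F = 0.218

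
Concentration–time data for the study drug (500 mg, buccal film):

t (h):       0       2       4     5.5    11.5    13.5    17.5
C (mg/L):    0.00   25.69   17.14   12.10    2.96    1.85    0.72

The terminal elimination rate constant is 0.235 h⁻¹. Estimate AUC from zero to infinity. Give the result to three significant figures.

AUC = 149 mg/L·h

Trapezoidal AUC_0→17.5:
  [0→2]: (0.00+25.69)/2 × 2 = 25.69
  [2→4]: (25.69+17.14)/2 × 2 = 42.83
  [4→5.5]: (17.14+12.10)/2 × 1.5 = 21.93
  [5.5→11.5]: (12.10+2.96)/2 × 6 = 45.18
  [11.5→13.5]: (2.96+1.85)/2 × 2 = 4.81
  [13.5→17.5]: (1.85+0.72)/2 × 4 = 5.14
  Sum = 145.58 mg/L·h
Extrapolated tail: C_last / k_e = 0.72 / 0.235 = 3.064
AUC_0→∞ = 145.58 + 3.064 = 148.644 mg/L·h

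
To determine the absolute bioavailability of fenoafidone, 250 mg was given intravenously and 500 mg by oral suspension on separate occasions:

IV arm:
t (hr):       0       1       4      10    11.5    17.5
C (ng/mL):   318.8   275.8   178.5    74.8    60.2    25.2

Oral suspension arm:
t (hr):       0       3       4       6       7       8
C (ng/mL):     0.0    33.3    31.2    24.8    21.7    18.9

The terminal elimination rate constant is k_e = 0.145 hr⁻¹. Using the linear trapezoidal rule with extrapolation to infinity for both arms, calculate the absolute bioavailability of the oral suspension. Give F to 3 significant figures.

F = 0.0687

Trapezoidal AUC_0→17.5 (IV):
  [0→1]: (318.8+275.8)/2 × 1 = 297.3
  [1→4]: (275.8+178.5)/2 × 3 = 681.45
  [4→10]: (178.5+74.8)/2 × 6 = 759.9
  [10→11.5]: (74.8+60.2)/2 × 1.5 = 101.25
  [11.5→17.5]: (60.2+25.2)/2 × 6 = 256.2
  Sum = 2096.1 ng/mL·hr
IV tail: 25.2/0.145 = 173.793; AUC_iv,0→∞ = 2096.1 + 173.793 = 2269.893 ng/mL·hr
Trapezoidal AUC_0→8 (oral suspension):
  [0→3]: (0.0+33.3)/2 × 3 = 49.95
  [3→4]: (33.3+31.2)/2 × 1 = 32.25
  [4→6]: (31.2+24.8)/2 × 2 = 56.0
  [6→7]: (24.8+21.7)/2 × 1 = 23.25
  [7→8]: (21.7+18.9)/2 × 1 = 20.3
  Sum = 181.75 ng/mL·hr
oral suspension tail: 18.9/0.145 = 130.345; AUC_ev,0→∞ = 181.75 + 130.345 = 312.095 ng/mL·hr
F = (AUC_ev/D_ev)/(AUC_iv/D_iv) = (312.095/500)/(2269.893/250) = 0.62419/9.079572 = 0.0687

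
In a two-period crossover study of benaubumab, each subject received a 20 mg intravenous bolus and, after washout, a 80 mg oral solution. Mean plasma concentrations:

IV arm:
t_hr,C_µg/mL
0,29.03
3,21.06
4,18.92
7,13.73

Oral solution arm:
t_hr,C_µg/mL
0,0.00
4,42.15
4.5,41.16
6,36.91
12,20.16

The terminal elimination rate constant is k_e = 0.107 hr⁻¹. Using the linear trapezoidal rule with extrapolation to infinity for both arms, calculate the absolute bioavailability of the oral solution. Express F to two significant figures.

Trapezoidal AUC_0→7 (IV):
  [0→3]: (29.03+21.06)/2 × 3 = 75.135
  [3→4]: (21.06+18.92)/2 × 1 = 19.99
  [4→7]: (18.92+13.73)/2 × 3 = 48.975
  Sum = 144.1 µg/mL·hr
IV tail: 13.73/0.107 = 128.318; AUC_iv,0→∞ = 144.1 + 128.318 = 272.418 µg/mL·hr
Trapezoidal AUC_0→12 (oral solution):
  [0→4]: (0.00+42.15)/2 × 4 = 84.3
  [4→4.5]: (42.15+41.16)/2 × 0.5 = 20.8275
  [4.5→6]: (41.16+36.91)/2 × 1.5 = 58.5525
  [6→12]: (36.91+20.16)/2 × 6 = 171.21
  Sum = 334.89 µg/mL·hr
oral solution tail: 20.16/0.107 = 188.411; AUC_ev,0→∞ = 334.89 + 188.411 = 523.301 µg/mL·hr
F = (AUC_ev/D_ev)/(AUC_iv/D_iv) = (523.301/80)/(272.418/20) = 6.5412625/13.6209 = 0.4802

F = 0.48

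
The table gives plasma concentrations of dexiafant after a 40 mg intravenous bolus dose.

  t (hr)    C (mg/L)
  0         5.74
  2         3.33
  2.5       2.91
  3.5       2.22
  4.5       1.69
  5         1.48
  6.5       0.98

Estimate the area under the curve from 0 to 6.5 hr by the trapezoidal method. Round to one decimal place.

Trapezoidal AUC_0→6.5:
  [0→2]: (5.74+3.33)/2 × 2 = 9.07
  [2→2.5]: (3.33+2.91)/2 × 0.5 = 1.56
  [2.5→3.5]: (2.91+2.22)/2 × 1 = 2.565
  [3.5→4.5]: (2.22+1.69)/2 × 1 = 1.955
  [4.5→5]: (1.69+1.48)/2 × 0.5 = 0.7925
  [5→6.5]: (1.48+0.98)/2 × 1.5 = 1.845
  Sum = 17.7875 mg/L·hr

AUC = 17.8 mg/L·hr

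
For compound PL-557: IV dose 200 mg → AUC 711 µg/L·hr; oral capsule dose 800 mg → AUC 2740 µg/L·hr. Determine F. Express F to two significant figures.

F = (AUC_ev / D_ev) / (AUC_iv / D_iv)
  = (2740/800) / (711/200)
  = 3.425 / 3.555 = 0.9634

F = 0.96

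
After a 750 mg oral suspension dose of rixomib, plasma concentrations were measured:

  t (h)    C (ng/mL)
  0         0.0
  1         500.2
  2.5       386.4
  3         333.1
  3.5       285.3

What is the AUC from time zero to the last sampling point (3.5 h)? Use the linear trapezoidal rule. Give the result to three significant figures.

Trapezoidal AUC_0→3.5:
  [0→1]: (0.0+500.2)/2 × 1 = 250.1
  [1→2.5]: (500.2+386.4)/2 × 1.5 = 664.95
  [2.5→3]: (386.4+333.1)/2 × 0.5 = 179.875
  [3→3.5]: (333.1+285.3)/2 × 0.5 = 154.6
  Sum = 1249.525 ng/mL·h

AUC = 1250 ng/mL·h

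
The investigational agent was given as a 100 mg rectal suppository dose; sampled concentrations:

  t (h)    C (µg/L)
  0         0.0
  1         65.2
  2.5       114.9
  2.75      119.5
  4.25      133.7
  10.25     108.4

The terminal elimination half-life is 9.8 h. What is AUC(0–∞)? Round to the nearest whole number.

AUC = 2646 µg/L·h

Trapezoidal AUC_0→10.25:
  [0→1]: (0.0+65.2)/2 × 1 = 32.6
  [1→2.5]: (65.2+114.9)/2 × 1.5 = 135.075
  [2.5→2.75]: (114.9+119.5)/2 × 0.25 = 29.3
  [2.75→4.25]: (119.5+133.7)/2 × 1.5 = 189.9
  [4.25→10.25]: (133.7+108.4)/2 × 6 = 726.3
  Sum = 1113.175 µg/L·h
k_e = ln2 / t½ = 0.693147 / 9.8 = 0.0707 h^-1
Extrapolated tail: C_last / k_e = 108.4 / 0.0707 = 1533.239
AUC_0→∞ = 1113.175 + 1533.239 = 2646.414 µg/L·h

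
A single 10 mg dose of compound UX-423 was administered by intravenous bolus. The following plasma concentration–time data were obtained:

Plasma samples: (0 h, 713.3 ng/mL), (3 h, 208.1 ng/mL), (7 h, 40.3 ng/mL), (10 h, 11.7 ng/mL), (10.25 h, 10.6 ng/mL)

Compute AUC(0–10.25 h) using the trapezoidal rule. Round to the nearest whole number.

AUC = 1960 ng/mL·h

Trapezoidal AUC_0→10.25:
  [0→3]: (713.3+208.1)/2 × 3 = 1382.1
  [3→7]: (208.1+40.3)/2 × 4 = 496.8
  [7→10]: (40.3+11.7)/2 × 3 = 78.0
  [10→10.25]: (11.7+10.6)/2 × 0.25 = 2.7875
  Sum = 1959.6875 ng/mL·h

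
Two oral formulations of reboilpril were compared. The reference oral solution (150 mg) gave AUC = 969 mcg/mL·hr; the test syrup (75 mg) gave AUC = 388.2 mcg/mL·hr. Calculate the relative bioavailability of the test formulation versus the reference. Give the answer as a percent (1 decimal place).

F_rel = (AUC_test/D_test) / (AUC_ref/D_ref)
      = (388.2/75) / (969/150)
      = 5.176 / 6.46 = 0.8012 = 80.12%

F_rel = 80.1%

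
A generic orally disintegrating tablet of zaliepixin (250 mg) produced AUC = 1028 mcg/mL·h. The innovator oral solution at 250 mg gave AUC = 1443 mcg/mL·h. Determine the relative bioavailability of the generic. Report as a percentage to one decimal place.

F_rel = (AUC_test/D_test) / (AUC_ref/D_ref)
      = (1028/250) / (1443/250)
      = 4.112 / 5.772 = 0.7124 = 71.24%

F_rel = 71.2%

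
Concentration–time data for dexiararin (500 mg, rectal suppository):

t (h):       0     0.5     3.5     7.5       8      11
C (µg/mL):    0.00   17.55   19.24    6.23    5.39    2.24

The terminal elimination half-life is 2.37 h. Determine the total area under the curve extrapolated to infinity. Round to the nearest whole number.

AUC = 133 µg/mL·h

Trapezoidal AUC_0→11:
  [0→0.5]: (0.00+17.55)/2 × 0.5 = 4.3875
  [0.5→3.5]: (17.55+19.24)/2 × 3 = 55.185
  [3.5→7.5]: (19.24+6.23)/2 × 4 = 50.94
  [7.5→8]: (6.23+5.39)/2 × 0.5 = 2.905
  [8→11]: (5.39+2.24)/2 × 3 = 11.445
  Sum = 124.8625 µg/mL·h
k_e = ln2 / t½ = 0.693147 / 2.37 = 0.2925 h^-1
Extrapolated tail: C_last / k_e = 2.24 / 0.2925 = 7.658
AUC_0→∞ = 124.8625 + 7.658 = 132.5205 µg/mL·h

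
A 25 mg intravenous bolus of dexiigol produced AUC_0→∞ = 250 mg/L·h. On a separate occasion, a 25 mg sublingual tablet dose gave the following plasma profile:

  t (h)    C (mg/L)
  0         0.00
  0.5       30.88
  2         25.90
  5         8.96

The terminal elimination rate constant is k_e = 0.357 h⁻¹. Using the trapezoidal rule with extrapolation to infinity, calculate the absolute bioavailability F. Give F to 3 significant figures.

F = 0.511

Trapezoidal AUC_0→5 (sublingual tablet):
  [0→0.5]: (0.00+30.88)/2 × 0.5 = 7.72
  [0.5→2]: (30.88+25.90)/2 × 1.5 = 42.585
  [2→5]: (25.90+8.96)/2 × 3 = 52.29
  Sum = 102.595 mg/L·h
Tail: C_last/k_e = 8.96/0.357 = 25.098
AUC_0→∞ (sublingual tablet) = 102.595 + 25.098 = 127.693 mg/L·h
F = (AUC_ev/D_ev)/(AUC_iv/D_iv) = (127.693/25)/(250/25) = 5.10772/10 = 0.5108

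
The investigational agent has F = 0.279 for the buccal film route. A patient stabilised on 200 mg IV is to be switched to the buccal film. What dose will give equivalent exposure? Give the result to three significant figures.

For equal systemic exposure: F × D_ev = D_iv
D_ev = D_iv / F = 200 / 0.279 = 716.846 mg

D_buccal = 717 mg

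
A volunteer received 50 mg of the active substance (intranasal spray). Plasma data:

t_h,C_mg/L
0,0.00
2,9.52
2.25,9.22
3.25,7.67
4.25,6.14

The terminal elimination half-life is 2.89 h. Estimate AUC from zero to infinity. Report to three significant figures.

Trapezoidal AUC_0→4.25:
  [0→2]: (0.00+9.52)/2 × 2 = 9.52
  [2→2.25]: (9.52+9.22)/2 × 0.25 = 2.3425
  [2.25→3.25]: (9.22+7.67)/2 × 1 = 8.445
  [3.25→4.25]: (7.67+6.14)/2 × 1 = 6.905
  Sum = 27.2125 mg/L·h
k_e = ln2 / t½ = 0.693147 / 2.89 = 0.2398 h^-1
Extrapolated tail: C_last / k_e = 6.14 / 0.2398 = 25.605
AUC_0→∞ = 27.2125 + 25.605 = 52.8175 mg/L·h

AUC = 52.8 mg/L·h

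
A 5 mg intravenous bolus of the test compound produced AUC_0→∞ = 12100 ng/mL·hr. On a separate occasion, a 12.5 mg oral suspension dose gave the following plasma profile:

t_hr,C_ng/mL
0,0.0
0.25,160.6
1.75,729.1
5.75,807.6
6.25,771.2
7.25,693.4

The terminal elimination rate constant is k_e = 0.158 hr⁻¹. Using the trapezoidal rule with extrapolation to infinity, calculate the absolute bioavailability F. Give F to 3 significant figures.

F = 0.307

Trapezoidal AUC_0→7.25 (oral suspension):
  [0→0.25]: (0.0+160.6)/2 × 0.25 = 20.075
  [0.25→1.75]: (160.6+729.1)/2 × 1.5 = 667.275
  [1.75→5.75]: (729.1+807.6)/2 × 4 = 3073.4
  [5.75→6.25]: (807.6+771.2)/2 × 0.5 = 394.7
  [6.25→7.25]: (771.2+693.4)/2 × 1 = 732.3
  Sum = 4887.75 ng/mL·hr
Tail: C_last/k_e = 693.4/0.158 = 4388.608
AUC_0→∞ (oral suspension) = 4887.75 + 4388.608 = 9276.358 ng/mL·hr
F = (AUC_ev/D_ev)/(AUC_iv/D_iv) = (9276.358/12.5)/(12100/5) = 742.10864/2420 = 0.3067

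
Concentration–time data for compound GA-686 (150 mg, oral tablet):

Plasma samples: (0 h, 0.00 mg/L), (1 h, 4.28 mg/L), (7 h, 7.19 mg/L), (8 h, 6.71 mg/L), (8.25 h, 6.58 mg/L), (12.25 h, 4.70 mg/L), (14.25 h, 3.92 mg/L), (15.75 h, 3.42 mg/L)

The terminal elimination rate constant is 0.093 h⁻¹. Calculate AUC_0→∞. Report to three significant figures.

AUC = 119 mg/L·h

Trapezoidal AUC_0→15.75:
  [0→1]: (0.00+4.28)/2 × 1 = 2.14
  [1→7]: (4.28+7.19)/2 × 6 = 34.41
  [7→8]: (7.19+6.71)/2 × 1 = 6.95
  [8→8.25]: (6.71+6.58)/2 × 0.25 = 1.66125
  [8.25→12.25]: (6.58+4.70)/2 × 4 = 22.56
  [12.25→14.25]: (4.70+3.92)/2 × 2 = 8.62
  [14.25→15.75]: (3.92+3.42)/2 × 1.5 = 5.505
  Sum = 81.84625 mg/L·h
Extrapolated tail: C_last / k_e = 3.42 / 0.093 = 36.774
AUC_0→∞ = 81.84625 + 36.774 = 118.62025 mg/L·h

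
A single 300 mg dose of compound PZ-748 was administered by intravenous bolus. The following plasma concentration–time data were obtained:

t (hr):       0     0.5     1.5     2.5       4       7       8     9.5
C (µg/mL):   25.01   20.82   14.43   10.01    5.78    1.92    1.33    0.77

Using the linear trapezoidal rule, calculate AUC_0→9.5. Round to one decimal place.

Trapezoidal AUC_0→9.5:
  [0→0.5]: (25.01+20.82)/2 × 0.5 = 11.4575
  [0.5→1.5]: (20.82+14.43)/2 × 1 = 17.625
  [1.5→2.5]: (14.43+10.01)/2 × 1 = 12.22
  [2.5→4]: (10.01+5.78)/2 × 1.5 = 11.8425
  [4→7]: (5.78+1.92)/2 × 3 = 11.55
  [7→8]: (1.92+1.33)/2 × 1 = 1.625
  [8→9.5]: (1.33+0.77)/2 × 1.5 = 1.575
  Sum = 67.895 µg/mL·hr

AUC = 67.9 µg/mL·hr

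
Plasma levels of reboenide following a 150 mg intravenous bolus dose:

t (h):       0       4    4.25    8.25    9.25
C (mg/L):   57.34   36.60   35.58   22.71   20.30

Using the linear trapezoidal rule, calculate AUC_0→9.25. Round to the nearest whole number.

Trapezoidal AUC_0→9.25:
  [0→4]: (57.34+36.60)/2 × 4 = 187.88
  [4→4.25]: (36.60+35.58)/2 × 0.25 = 9.0225
  [4.25→8.25]: (35.58+22.71)/2 × 4 = 116.58
  [8.25→9.25]: (22.71+20.30)/2 × 1 = 21.505
  Sum = 334.9875 mg/L·h

AUC = 335 mg/L·h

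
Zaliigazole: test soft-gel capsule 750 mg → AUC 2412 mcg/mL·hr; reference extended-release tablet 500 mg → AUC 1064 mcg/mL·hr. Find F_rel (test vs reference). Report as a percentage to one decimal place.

F_rel = (AUC_test/D_test) / (AUC_ref/D_ref)
      = (2412/750) / (1064/500)
      = 3.216 / 2.128 = 1.5113 = 151.13%

F_rel = 151.1%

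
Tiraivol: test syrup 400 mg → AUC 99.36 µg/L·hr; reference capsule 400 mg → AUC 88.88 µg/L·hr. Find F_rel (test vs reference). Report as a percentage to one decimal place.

F_rel = 111.8%

F_rel = (AUC_test/D_test) / (AUC_ref/D_ref)
      = (99.36/400) / (88.88/400)
      = 0.2484 / 0.2222 = 1.1179 = 111.79%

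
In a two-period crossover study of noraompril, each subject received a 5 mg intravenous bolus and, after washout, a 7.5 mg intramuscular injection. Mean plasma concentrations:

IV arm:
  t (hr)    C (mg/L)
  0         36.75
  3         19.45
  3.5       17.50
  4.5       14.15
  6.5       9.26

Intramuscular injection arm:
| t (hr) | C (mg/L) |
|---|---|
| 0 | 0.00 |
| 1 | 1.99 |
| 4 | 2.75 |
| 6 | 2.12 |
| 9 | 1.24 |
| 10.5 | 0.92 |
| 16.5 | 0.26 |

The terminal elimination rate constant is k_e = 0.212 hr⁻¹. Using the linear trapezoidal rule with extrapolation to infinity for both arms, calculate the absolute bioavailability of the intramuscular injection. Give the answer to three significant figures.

Trapezoidal AUC_0→6.5 (IV):
  [0→3]: (36.75+19.45)/2 × 3 = 84.3
  [3→3.5]: (19.45+17.50)/2 × 0.5 = 9.2375
  [3.5→4.5]: (17.50+14.15)/2 × 1 = 15.825
  [4.5→6.5]: (14.15+9.26)/2 × 2 = 23.41
  Sum = 132.7725 mg/L·hr
IV tail: 9.26/0.212 = 43.679; AUC_iv,0→∞ = 132.7725 + 43.679 = 176.4515 mg/L·hr
Trapezoidal AUC_0→16.5 (intramuscular injection):
  [0→1]: (0.00+1.99)/2 × 1 = 0.995
  [1→4]: (1.99+2.75)/2 × 3 = 7.11
  [4→6]: (2.75+2.12)/2 × 2 = 4.87
  [6→9]: (2.12+1.24)/2 × 3 = 5.04
  [9→10.5]: (1.24+0.92)/2 × 1.5 = 1.62
  [10.5→16.5]: (0.92+0.26)/2 × 6 = 3.54
  Sum = 23.175 mg/L·hr
intramuscular injection tail: 0.26/0.212 = 1.226; AUC_ev,0→∞ = 23.175 + 1.226 = 24.401 mg/L·hr
F = (AUC_ev/D_ev)/(AUC_iv/D_iv) = (24.401/7.5)/(176.4515/5) = 3.25347/35.2903 = 0.0922

F = 0.0922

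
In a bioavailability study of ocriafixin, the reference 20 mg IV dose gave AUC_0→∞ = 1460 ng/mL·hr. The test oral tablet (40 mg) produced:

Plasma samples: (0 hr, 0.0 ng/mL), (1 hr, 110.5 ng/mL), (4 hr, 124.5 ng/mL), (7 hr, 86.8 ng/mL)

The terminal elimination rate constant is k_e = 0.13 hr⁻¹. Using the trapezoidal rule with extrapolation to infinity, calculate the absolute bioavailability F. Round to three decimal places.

F = 0.477

Trapezoidal AUC_0→7 (oral tablet):
  [0→1]: (0.0+110.5)/2 × 1 = 55.25
  [1→4]: (110.5+124.5)/2 × 3 = 352.5
  [4→7]: (124.5+86.8)/2 × 3 = 316.95
  Sum = 724.7 ng/mL·hr
Tail: C_last/k_e = 86.8/0.13 = 667.692
AUC_0→∞ (oral tablet) = 724.7 + 667.692 = 1392.392 ng/mL·hr
F = (AUC_ev/D_ev)/(AUC_iv/D_iv) = (1392.392/40)/(1460/20) = 34.8098/73 = 0.4768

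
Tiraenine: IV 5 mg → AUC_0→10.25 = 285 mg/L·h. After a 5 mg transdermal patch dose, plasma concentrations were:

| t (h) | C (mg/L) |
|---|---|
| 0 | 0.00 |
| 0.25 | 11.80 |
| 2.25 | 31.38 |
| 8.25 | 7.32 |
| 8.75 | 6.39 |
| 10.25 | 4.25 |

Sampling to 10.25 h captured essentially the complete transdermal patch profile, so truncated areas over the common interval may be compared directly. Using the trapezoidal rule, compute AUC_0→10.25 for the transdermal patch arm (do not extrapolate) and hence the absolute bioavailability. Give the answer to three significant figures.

F = 0.604

Trapezoidal AUC_0→10.25 (transdermal patch):
  [0→0.25]: (0.00+11.80)/2 × 0.25 = 1.475
  [0.25→2.25]: (11.80+31.38)/2 × 2 = 43.18
  [2.25→8.25]: (31.38+7.32)/2 × 6 = 116.1
  [8.25→8.75]: (7.32+6.39)/2 × 0.5 = 3.4275
  [8.75→10.25]: (6.39+4.25)/2 × 1.5 = 7.98
  Sum = 172.1625 mg/L·h
F = (AUC_ev/D_ev)/(AUC_iv/D_iv) = (172.1625/5)/(285/5) = 34.4325/57 = 0.6041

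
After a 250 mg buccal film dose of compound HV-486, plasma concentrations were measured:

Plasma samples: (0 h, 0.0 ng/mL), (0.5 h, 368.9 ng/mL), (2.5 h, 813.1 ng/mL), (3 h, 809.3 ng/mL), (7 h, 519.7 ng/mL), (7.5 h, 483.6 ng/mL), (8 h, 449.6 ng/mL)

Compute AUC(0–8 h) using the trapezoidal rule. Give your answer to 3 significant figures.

AUC = 4820 ng/mL·h

Trapezoidal AUC_0→8:
  [0→0.5]: (0.0+368.9)/2 × 0.5 = 92.225
  [0.5→2.5]: (368.9+813.1)/2 × 2 = 1182.0
  [2.5→3]: (813.1+809.3)/2 × 0.5 = 405.6
  [3→7]: (809.3+519.7)/2 × 4 = 2658.0
  [7→7.5]: (519.7+483.6)/2 × 0.5 = 250.825
  [7.5→8]: (483.6+449.6)/2 × 0.5 = 233.3
  Sum = 4821.95 ng/mL·h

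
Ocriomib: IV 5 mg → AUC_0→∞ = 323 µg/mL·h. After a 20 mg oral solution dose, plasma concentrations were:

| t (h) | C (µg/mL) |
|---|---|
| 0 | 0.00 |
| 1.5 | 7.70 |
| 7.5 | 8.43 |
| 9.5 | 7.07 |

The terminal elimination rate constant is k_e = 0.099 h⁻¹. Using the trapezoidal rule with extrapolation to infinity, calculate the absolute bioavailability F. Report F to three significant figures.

F = 0.109

Trapezoidal AUC_0→9.5 (oral solution):
  [0→1.5]: (0.00+7.70)/2 × 1.5 = 5.775
  [1.5→7.5]: (7.70+8.43)/2 × 6 = 48.39
  [7.5→9.5]: (8.43+7.07)/2 × 2 = 15.5
  Sum = 69.665 µg/mL·h
Tail: C_last/k_e = 7.07/0.099 = 71.414
AUC_0→∞ (oral solution) = 69.665 + 71.414 = 141.079 µg/mL·h
F = (AUC_ev/D_ev)/(AUC_iv/D_iv) = (141.079/20)/(323/5) = 7.05395/64.6 = 0.1092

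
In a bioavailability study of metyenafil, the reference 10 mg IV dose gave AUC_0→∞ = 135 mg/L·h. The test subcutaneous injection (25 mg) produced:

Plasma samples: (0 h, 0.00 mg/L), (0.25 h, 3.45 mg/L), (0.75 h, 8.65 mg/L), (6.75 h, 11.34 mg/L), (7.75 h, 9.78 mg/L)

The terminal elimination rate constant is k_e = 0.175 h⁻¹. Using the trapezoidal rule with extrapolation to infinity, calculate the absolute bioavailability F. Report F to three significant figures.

F = 0.385

Trapezoidal AUC_0→7.75 (subcutaneous injection):
  [0→0.25]: (0.00+3.45)/2 × 0.25 = 0.43125
  [0.25→0.75]: (3.45+8.65)/2 × 0.5 = 3.025
  [0.75→6.75]: (8.65+11.34)/2 × 6 = 59.97
  [6.75→7.75]: (11.34+9.78)/2 × 1 = 10.56
  Sum = 73.98625 mg/L·h
Tail: C_last/k_e = 9.78/0.175 = 55.886
AUC_0→∞ (subcutaneous injection) = 73.98625 + 55.886 = 129.87225 mg/L·h
F = (AUC_ev/D_ev)/(AUC_iv/D_iv) = (129.87225/25)/(135/10) = 5.19489/13.5 = 0.3848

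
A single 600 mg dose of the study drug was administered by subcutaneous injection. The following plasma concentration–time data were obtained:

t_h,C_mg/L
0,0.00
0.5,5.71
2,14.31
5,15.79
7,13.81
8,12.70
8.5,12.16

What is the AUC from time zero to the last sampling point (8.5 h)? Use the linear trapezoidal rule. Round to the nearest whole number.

Trapezoidal AUC_0→8.5:
  [0→0.5]: (0.00+5.71)/2 × 0.5 = 1.4275
  [0.5→2]: (5.71+14.31)/2 × 1.5 = 15.015
  [2→5]: (14.31+15.79)/2 × 3 = 45.15
  [5→7]: (15.79+13.81)/2 × 2 = 29.6
  [7→8]: (13.81+12.70)/2 × 1 = 13.255
  [8→8.5]: (12.70+12.16)/2 × 0.5 = 6.215
  Sum = 110.6625 mg/L·h

AUC = 111 mg/L·h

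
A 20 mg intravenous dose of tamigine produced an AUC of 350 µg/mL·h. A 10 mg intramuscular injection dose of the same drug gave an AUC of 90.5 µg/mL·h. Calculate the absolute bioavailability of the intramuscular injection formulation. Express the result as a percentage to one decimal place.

F = 51.7%

F = (AUC_ev / D_ev) / (AUC_iv / D_iv)
  = (90.5/10) / (350/20)
  = 9.05 / 17.5 = 0.5171
  = 51.71%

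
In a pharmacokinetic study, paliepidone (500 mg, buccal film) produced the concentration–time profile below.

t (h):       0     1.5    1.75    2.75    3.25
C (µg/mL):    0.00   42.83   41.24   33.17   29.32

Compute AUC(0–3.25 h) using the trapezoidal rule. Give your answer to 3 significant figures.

AUC = 95.5 µg/mL·h

Trapezoidal AUC_0→3.25:
  [0→1.5]: (0.00+42.83)/2 × 1.5 = 32.1225
  [1.5→1.75]: (42.83+41.24)/2 × 0.25 = 10.50875
  [1.75→2.75]: (41.24+33.17)/2 × 1 = 37.205
  [2.75→3.25]: (33.17+29.32)/2 × 0.5 = 15.6225
  Sum = 95.45875 µg/mL·h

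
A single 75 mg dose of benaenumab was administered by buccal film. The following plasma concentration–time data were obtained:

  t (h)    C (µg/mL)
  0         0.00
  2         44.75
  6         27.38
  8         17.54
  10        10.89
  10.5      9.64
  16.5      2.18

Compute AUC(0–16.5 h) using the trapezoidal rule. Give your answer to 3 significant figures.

Trapezoidal AUC_0→16.5:
  [0→2]: (0.00+44.75)/2 × 2 = 44.75
  [2→6]: (44.75+27.38)/2 × 4 = 144.26
  [6→8]: (27.38+17.54)/2 × 2 = 44.92
  [8→10]: (17.54+10.89)/2 × 2 = 28.43
  [10→10.5]: (10.89+9.64)/2 × 0.5 = 5.1325
  [10.5→16.5]: (9.64+2.18)/2 × 6 = 35.46
  Sum = 302.9525 µg/mL·h

AUC = 303 µg/mL·h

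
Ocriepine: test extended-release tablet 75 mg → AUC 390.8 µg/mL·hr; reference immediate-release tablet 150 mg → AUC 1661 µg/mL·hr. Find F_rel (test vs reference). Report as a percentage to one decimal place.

F_rel = 47.1%

F_rel = (AUC_test/D_test) / (AUC_ref/D_ref)
      = (390.8/75) / (1661/150)
      = 5.21067 / 11.0733 = 0.4706 = 47.06%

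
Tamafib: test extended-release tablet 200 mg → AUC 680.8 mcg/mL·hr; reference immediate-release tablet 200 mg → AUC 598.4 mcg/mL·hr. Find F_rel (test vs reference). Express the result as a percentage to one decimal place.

F_rel = 113.8%

F_rel = (AUC_test/D_test) / (AUC_ref/D_ref)
      = (680.8/200) / (598.4/200)
      = 3.404 / 2.992 = 1.1377 = 113.77%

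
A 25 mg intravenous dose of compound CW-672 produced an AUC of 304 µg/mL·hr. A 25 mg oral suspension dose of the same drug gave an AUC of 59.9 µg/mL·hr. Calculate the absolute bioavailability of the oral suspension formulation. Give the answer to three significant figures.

F = (AUC_ev / D_ev) / (AUC_iv / D_iv)
  = (59.9/25) / (304/25)
  = 2.396 / 12.16 = 0.1970

F = 0.197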